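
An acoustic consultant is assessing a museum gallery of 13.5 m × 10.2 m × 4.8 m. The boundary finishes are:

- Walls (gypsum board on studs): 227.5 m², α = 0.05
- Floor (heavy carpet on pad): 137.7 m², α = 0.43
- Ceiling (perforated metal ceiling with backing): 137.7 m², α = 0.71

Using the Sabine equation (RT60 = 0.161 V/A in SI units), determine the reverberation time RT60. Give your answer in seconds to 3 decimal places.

Total absorption A = 227.5·0.05 + 137.7·0.43 + 137.7·0.71
  = 11.375 + 59.211 + 97.767 = 168.353 m² sabins.
V = 13.5·10.2·4.8 = 660.96 m³.
T = 0.161 V/A = 0.161·660.96/168.353 = 0.632 s.

0.632 seconds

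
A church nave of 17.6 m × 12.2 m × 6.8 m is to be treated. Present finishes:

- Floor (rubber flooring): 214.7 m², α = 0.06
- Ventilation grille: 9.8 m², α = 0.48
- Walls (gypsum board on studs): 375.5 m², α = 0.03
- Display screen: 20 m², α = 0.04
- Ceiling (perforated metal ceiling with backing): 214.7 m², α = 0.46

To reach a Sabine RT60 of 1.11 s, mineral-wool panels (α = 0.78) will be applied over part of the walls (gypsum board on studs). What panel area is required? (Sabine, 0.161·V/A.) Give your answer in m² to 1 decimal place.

111.2

Summing Sᵢαᵢ: 12.882 + 4.704 + 11.265 + 0.800 + 98.762 → A₁ = 128.413 sabins.
Required A₂ = 0.161·1460.096/1.11 = 211.780 sabins.
ΔA needed = 211.780 − 128.413 = 83.367 sabins.
Each m² of panel replacing the walls (gypsum board on studs) adds (0.78 − 0.03) = 0.75 sabins.
Panel area = 83.367 / 0.75 = 111.2 m².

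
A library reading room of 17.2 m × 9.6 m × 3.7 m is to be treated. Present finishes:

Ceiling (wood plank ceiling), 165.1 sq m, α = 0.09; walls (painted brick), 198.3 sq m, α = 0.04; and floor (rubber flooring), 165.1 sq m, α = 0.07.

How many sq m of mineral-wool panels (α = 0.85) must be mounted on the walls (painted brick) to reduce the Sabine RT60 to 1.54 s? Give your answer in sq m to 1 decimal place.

36.4

Summing Sᵢαᵢ: 14.859 + 7.932 + 11.557 → A₁ = 34.348 sabins.
Required A₂ = 0.161·610.944/1.54 = 63.871 sabins.
ΔA needed = 63.871 − 34.348 = 29.523 sabins.
Each sq m of panel replacing the walls (painted brick) adds (0.85 − 0.04) = 0.81 sabins.
Panel area = 29.523 / 0.81 = 36.4 sq m.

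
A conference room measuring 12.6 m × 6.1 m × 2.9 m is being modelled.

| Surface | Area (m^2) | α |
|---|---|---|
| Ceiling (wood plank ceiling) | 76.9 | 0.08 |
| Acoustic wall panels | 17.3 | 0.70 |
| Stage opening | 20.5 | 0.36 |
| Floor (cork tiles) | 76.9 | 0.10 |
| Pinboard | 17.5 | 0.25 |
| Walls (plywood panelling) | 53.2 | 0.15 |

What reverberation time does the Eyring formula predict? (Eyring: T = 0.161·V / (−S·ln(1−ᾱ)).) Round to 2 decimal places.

0.71 s

Total surface area S = 76.9 + 17.3 + 20.5 + 76.9 + 17.5 + 53.2 = 262.3 m^2.
Σ(Sᵢαᵢ) = 76.9·0.08 + 17.3·0.70 + 20.5·0.36 + 76.9·0.10 + 17.5·0.25 + 53.2·0.15 = 45.687.
Mean coefficient ᾱ = A/S = 0.1742.
−S·ln(1−ᾱ) = −262.3 × ln(1 − 0.1742) = 50.205.
V = 12.6 × 6.1 × 2.9 = 222.894 m³.
T = 0.161·V/[−S·ln(1−ᾱ)] = 0.161·222.894/50.205 = 0.71 s.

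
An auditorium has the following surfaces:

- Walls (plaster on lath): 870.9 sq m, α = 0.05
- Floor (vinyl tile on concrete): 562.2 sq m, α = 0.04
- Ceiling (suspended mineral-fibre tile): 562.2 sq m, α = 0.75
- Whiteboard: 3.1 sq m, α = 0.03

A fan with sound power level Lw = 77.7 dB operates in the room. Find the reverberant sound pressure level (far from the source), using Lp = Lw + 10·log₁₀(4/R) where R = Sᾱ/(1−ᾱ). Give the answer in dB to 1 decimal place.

55.6 dB

Σ(Sᵢαᵢ) = 870.9·0.05 + 562.2·0.04 + 562.2·0.75 + 3.1·0.03 = 487.776; total area S = 1998.4 sq m.
ᾱ = 487.776/1998.4 = 0.2441; R = Sᾱ/(1−ᾱ) = 487.776/(1−0.2441) = 645.292 sq m.
Lp = 77.7 + 10·log₁₀(4/645.292) = 77.7 + (-22.08) = 55.6 dB.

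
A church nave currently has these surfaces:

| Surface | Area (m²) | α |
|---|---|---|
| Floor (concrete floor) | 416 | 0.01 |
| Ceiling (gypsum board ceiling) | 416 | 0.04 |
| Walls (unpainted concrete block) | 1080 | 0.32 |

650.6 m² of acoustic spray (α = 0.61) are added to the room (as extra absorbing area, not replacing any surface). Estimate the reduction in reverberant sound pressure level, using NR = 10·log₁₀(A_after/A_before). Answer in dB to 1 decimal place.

Summing Sᵢαᵢ: 4.160 + 16.640 + 345.600 → A_before = 366.400 sabins.
Added absorption = 650.6 × 0.61 = 396.866 sabins.
A_after = 366.400 + 396.866 = 763.266 sabins.
NR = 10·log₁₀(763.266/366.400) = 3.2 dB.

3.2 dB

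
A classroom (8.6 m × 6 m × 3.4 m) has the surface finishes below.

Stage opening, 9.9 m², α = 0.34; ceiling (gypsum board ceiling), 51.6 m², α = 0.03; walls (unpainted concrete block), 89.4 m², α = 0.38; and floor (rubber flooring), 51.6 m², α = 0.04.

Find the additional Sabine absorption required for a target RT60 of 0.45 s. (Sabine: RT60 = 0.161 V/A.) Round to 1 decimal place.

21.8 sabins

Total absorption A₁ = 9.9·0.34 + 51.6·0.03 + 89.4·0.38 + 51.6·0.04
  = 3.366 + 1.548 + 33.972 + 2.064 = 40.950 m² sabins.
V = 175.44 m³. Required absorption A₂ = 0.161 × 175.44 / 0.45 = 62.769 sabins.
Shortfall: 62.769 − 40.950 = 21.8 sabins.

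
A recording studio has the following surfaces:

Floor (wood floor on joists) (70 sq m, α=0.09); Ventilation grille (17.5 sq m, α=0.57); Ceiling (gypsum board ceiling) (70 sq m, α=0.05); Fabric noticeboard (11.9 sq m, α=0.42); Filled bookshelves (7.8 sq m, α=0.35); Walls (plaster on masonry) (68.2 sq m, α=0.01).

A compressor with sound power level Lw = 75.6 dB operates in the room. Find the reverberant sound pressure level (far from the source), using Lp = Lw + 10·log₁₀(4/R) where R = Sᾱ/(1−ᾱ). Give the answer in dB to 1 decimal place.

Σ(Sᵢαᵢ) = 70×0.09 + 17.5×0.57 + 70×0.05 + 11.9×0.42 + 7.8×0.35 + 68.2×0.01 = 28.185; total area S = 245.4 sq m.
ᾱ = 0.1149, so room constant R = A/(1−ᾱ) = 31.844 sq m.
Lp = Lw + 10 log₁₀(4/R) = 75.6 -9.01 = 66.6 dB.

66.6 dB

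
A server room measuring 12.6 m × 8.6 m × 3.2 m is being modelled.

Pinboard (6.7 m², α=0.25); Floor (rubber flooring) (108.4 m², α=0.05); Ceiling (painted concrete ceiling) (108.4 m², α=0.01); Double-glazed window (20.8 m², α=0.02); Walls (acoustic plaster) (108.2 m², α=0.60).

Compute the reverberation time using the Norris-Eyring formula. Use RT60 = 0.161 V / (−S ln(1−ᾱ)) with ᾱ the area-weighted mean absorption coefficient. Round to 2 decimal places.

S = Σ Sᵢ = 352.5 m².
Absorption A = 6.7·0.25 + 108.4·0.05 + 108.4·0.01 + 20.8·0.02 + 108.2·0.60 = 73.515 sabins.
Mean coefficient ᾱ = A/S = 0.2086.
Eyring denominator: −S ln(1−ᾱ) = 82.468.
V = 12.6 × 8.6 × 3.2 = 346.752 m³.
RT60 = 0.161 × 346.752 / 82.468 = 0.68 s.

0.68 s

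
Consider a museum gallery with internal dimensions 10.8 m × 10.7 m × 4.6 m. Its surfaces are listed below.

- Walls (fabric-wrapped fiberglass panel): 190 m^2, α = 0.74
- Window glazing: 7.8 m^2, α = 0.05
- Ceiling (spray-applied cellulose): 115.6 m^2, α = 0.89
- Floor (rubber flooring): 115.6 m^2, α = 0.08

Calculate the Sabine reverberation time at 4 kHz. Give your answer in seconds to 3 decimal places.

Summing Sᵢαᵢ: 140.600 + 0.390 + 102.884 + 9.248 → A = 253.122 sabins.
Volume V = 10.8 × 10.7 × 4.6 = 531.576 m³.
RT60 = 0.161 · V / A = 0.161 × 531.576 / 253.122 = 0.338 s.

0.338 s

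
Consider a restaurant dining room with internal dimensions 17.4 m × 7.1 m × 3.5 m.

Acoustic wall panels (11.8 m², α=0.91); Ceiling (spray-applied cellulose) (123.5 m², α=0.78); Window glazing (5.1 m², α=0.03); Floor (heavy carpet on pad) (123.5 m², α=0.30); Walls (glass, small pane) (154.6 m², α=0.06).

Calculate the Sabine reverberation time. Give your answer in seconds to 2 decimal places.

A = Σ Sᵢαᵢ = 11.8×0.91 + 123.5×0.78 + 5.1×0.03 + 123.5×0.30 + 154.6×0.06 = 153.547 sabins.
V = 17.4·7.1·3.5 = 432.39 m³.
Sabine: RT60 = 0.161 × 432.39 / 153.547 = 0.45 s.

0.45 seconds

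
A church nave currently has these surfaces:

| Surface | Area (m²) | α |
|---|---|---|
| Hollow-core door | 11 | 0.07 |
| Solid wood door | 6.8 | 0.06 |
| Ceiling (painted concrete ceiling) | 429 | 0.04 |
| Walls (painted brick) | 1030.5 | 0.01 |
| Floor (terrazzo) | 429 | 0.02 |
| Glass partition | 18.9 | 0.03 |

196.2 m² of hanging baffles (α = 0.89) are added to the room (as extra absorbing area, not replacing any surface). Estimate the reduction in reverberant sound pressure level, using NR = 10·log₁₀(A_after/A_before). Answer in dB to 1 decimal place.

7.5 dB

Summing Sᵢαᵢ: 0.770 + 0.408 + 17.160 + 10.305 + 8.580 + 0.567 → A_before = 37.790 sabins.
Treatment contributes 196.2·0.89 = 174.618 sabins.
A_after = 37.790 + 174.618 = 212.408 sabins.
NR = 10·log₁₀(212.408/37.790) = 7.5 dB.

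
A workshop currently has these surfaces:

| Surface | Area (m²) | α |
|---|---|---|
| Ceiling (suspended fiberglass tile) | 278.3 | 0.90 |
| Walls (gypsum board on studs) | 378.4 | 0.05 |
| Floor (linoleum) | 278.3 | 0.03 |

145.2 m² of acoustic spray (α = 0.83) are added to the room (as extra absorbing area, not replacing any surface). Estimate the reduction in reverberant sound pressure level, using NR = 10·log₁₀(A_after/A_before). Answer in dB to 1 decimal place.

1.6 dB

Summing Sᵢαᵢ: 250.470 + 18.920 + 8.349 → A_before = 277.739 sabins.
Treatment contributes 145.2·0.83 = 120.516 sabins.
New total A_after = 398.255 sabins.
NR = 10·log₁₀(398.255/277.739) = 1.6 dB.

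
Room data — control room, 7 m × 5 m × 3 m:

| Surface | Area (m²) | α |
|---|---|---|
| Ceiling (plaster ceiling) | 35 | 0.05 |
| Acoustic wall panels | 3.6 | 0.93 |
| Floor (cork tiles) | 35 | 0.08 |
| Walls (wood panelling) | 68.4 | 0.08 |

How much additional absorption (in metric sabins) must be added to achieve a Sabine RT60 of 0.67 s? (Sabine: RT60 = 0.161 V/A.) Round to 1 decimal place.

11.9 sabins

A₁ = Σ Sᵢαᵢ = 35*0.05 + 3.6*0.93 + 35*0.08 + 68.4*0.08 = 13.370 sabins.
For T = 0.67 s, need A₂ = 0.161·V/T = 0.161·105/0.67 = 25.231 sabins.
ΔA = A₂ − A₁ = 25.231 − 13.370 = 11.9 sabins.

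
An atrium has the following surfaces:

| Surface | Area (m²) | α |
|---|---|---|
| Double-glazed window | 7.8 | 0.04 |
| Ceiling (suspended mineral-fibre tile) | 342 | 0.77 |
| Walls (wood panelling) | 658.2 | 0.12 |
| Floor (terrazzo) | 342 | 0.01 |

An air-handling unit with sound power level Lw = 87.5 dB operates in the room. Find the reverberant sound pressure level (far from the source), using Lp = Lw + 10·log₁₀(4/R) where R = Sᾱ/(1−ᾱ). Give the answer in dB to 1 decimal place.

Σ(Sᵢαᵢ) = 7.8·0.04 + 342·0.77 + 658.2·0.12 + 342·0.01 = 346.056; total area S = 1350.0 m².
ᾱ = 346.056/1350.0 = 0.2563; R = Sᾱ/(1−ᾱ) = 346.056/(1−0.2563) = 465.317 m².
Lp = 87.5 + 10·log₁₀(4/465.317) = 87.5 + (-20.66) = 66.8 dB.

66.8 dB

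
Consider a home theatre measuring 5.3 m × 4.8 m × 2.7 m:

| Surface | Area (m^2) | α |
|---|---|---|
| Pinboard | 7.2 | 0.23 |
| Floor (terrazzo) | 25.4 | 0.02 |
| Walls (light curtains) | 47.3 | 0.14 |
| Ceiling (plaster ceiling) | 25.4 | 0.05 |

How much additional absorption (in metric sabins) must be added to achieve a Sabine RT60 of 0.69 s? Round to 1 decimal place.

6.0 sabins

A₁ = Σ Sᵢαᵢ = 7.2·0.23 + 25.4·0.02 + 47.3·0.14 + 25.4·0.05 = 10.056 sabins.
V = 68.688 m³. Required absorption A₂ = 0.161 × 68.688 / 0.69 = 16.027 sabins.
Shortfall: 16.027 − 10.056 = 6.0 sabins.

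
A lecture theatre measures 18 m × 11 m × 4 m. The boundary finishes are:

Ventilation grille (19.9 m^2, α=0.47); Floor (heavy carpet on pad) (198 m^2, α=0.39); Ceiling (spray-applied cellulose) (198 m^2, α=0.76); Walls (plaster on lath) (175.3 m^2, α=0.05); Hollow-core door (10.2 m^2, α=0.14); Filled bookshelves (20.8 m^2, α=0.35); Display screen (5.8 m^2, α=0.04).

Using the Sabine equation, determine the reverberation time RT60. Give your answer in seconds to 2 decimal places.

0.50 s

A = Σ Sᵢαᵢ = 19.9·0.47 + 198·0.39 + 198·0.76 + 175.3·0.05 + 10.2·0.14 + 20.8·0.35 + 5.8·0.04 = 254.758 sabins.
Room volume: 792 m³.
T = 0.161 V/A = 0.161·792/254.758 = 0.50 s.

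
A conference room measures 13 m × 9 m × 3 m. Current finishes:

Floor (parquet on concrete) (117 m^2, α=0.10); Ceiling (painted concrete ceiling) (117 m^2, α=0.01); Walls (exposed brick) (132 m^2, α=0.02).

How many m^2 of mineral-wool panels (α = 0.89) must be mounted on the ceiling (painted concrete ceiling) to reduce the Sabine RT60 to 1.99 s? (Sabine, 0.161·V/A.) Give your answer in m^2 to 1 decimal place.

14.6

Total absorption A₁ = 117×0.10 + 117×0.01 + 132×0.02
  = 11.700 + 1.170 + 2.640 = 15.510 m^2 sabins.
Required A₂ = 0.161·351/1.99 = 28.397 sabins.
ΔA needed = 28.397 − 15.510 = 12.887 sabins.
Net gain per m^2: Δα = 0.89 − 0.01 = 0.88.
Area = ΔA/Δα = 12.887/0.88 = 14.6 m^2.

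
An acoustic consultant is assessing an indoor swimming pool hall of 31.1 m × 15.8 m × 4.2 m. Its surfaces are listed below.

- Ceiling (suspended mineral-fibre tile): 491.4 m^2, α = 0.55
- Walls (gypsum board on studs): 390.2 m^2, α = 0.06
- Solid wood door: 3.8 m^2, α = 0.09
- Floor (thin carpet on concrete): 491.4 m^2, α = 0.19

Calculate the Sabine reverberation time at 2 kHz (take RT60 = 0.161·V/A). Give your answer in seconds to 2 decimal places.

0.86 s

Summing Sᵢαᵢ: 270.270 + 23.412 + 0.342 + 93.366 → A = 387.390 sabins.
V = 31.1·15.8·4.2 = 2063.796 m³.
RT60 = 0.161 · V / A = 0.161 × 2063.796 / 387.390 = 0.86 s.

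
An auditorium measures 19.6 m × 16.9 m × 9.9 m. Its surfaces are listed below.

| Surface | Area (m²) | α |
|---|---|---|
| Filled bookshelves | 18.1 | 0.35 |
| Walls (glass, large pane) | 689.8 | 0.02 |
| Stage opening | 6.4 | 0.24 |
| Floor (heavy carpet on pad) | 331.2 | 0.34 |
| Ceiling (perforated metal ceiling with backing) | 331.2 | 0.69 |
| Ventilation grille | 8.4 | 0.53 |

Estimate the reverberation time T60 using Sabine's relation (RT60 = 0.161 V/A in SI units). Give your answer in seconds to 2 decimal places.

Equivalent absorption area: A = 18.1×0.35 + 689.8×0.02 + 6.4×0.24 + 331.2×0.34 + 331.2×0.69 + 8.4×0.53 = 367.255 m².
V = 19.6·16.9·9.9 = 3279.276 m³.
RT60 = 0.161 · V / A = 0.161 × 3279.276 / 367.255 = 1.44 s.

1.44 s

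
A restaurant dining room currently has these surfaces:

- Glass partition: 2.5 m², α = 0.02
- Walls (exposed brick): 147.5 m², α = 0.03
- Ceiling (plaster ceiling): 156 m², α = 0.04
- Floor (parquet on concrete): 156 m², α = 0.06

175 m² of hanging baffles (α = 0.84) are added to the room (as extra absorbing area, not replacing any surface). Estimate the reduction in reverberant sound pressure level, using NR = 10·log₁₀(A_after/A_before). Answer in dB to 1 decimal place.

9.2 dB

A_before = Σ Sᵢαᵢ = 2.5×0.02 + 147.5×0.03 + 156×0.04 + 156×0.06 = 20.075 sabins.
Added absorption = 175 × 0.84 = 147.000 sabins.
New total A_after = 167.075 sabins.
NR = 10·log₁₀(167.075/20.075) = 9.2 dB.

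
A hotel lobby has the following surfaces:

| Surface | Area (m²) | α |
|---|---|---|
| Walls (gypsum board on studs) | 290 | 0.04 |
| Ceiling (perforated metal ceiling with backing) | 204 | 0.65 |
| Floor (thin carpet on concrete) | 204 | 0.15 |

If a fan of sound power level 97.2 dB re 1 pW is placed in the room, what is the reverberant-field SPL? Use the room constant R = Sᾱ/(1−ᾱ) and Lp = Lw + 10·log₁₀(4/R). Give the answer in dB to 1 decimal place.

79.5 dB

A = 174.800 sabins; S = 698.0 m².
ᾱ = 0.2504, so room constant R = A/(1−ᾱ) = 233.191 m².
Lp = Lw + 10 log₁₀(4/R) = 97.2 -17.66 = 79.5 dB.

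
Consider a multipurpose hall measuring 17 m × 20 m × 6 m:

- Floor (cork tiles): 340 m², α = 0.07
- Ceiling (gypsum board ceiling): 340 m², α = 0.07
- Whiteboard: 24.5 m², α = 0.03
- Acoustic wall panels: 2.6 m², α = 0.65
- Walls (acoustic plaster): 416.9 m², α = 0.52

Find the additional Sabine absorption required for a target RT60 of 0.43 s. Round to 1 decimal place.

497.0 sabins

Total absorption A₁ = 340×0.07 + 340×0.07 + 24.5×0.03 + 2.6×0.65 + 416.9×0.52
  = 23.800 + 23.800 + 0.735 + 1.690 + 216.788 = 266.813 m² sabins.
For T = 0.43 s, need A₂ = 0.161·V/T = 0.161·2040/0.43 = 763.814 sabins.
ΔA = A₂ − A₁ = 763.814 − 266.813 = 497.0 sabins.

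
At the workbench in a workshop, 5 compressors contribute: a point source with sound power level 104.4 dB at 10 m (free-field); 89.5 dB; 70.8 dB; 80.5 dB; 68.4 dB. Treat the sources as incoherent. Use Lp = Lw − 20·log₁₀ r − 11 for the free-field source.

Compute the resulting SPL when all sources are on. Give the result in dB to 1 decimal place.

90.2 dB

Source at 10 m: Lp = 104.4 − 20·log₁₀(10) − 11 = 73.4 dB.
Converting to relative power and adding: 10^(73.4/10) + 10^(89.5/10) + 10^(70.8/10) + 10^(80.5/10) + 10^(68.4/10) = 1.044e+09.
Combined level = 10 log₁₀(1.044e+09) = 90.2 dB.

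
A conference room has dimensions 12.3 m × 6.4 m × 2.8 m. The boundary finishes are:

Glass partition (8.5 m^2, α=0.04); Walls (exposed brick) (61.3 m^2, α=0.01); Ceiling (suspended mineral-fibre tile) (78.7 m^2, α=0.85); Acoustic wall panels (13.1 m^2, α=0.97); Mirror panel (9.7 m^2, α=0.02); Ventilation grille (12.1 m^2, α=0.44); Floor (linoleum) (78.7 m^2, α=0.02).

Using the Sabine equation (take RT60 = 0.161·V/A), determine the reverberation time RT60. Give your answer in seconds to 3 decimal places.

Equivalent absorption area: A = 8.5·0.04 + 61.3·0.01 + 78.7·0.85 + 13.1·0.97 + 9.7·0.02 + 12.1·0.44 + 78.7·0.02 = 87.647 m^2.
Volume V = 12.3 × 6.4 × 2.8 = 220.416 m³.
RT60 = 0.161 · V / A = 0.161 × 220.416 / 87.647 = 0.405 s.

0.405 seconds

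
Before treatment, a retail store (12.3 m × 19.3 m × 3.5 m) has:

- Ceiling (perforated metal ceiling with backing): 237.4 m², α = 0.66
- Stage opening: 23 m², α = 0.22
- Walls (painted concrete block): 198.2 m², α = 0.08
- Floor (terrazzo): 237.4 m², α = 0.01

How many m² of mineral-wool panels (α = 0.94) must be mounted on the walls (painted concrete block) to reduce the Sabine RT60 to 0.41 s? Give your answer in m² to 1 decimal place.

Summing Sᵢαᵢ: 156.684 + 5.060 + 15.856 + 2.374 → A₁ = 179.974 sabins.
V = 830.865 m³. Target absorption A₂ = 0.161 × 830.865 / 0.41 = 326.267 sabins.
Absorption to add: 326.267 − 179.974 = 146.293 sabins.
Net gain per m²: Δα = 0.94 − 0.08 = 0.86.
Panel area = 146.293 / 0.86 = 170.1 m².

170.1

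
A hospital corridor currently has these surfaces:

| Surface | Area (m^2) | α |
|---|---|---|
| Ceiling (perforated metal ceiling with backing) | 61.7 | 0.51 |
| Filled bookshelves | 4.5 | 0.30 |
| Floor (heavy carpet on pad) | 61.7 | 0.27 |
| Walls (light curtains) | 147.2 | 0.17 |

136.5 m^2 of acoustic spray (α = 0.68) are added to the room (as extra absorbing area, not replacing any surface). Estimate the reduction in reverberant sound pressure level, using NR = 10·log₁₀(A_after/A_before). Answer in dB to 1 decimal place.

Total absorption A_before = 61.7*0.51 + 4.5*0.30 + 61.7*0.27 + 147.2*0.17
  = 31.467 + 1.350 + 16.659 + 25.024 = 74.500 m^2 sabins.
Added absorption = 136.5 × 0.68 = 92.820 sabins.
A_after = 74.500 + 92.820 = 167.320 sabins.
Reduction = 10 log₁₀(A_after/A_before) = 10 log₁₀(2.2459) = 3.5 dB.

3.5 dB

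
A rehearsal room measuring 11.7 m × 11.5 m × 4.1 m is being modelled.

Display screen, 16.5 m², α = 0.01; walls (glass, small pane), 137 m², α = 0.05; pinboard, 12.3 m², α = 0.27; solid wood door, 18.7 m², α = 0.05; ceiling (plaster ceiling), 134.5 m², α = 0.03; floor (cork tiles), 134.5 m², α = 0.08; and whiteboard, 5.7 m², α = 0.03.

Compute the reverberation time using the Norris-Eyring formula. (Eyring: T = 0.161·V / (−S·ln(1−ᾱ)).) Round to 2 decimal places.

Total surface area S = 16.5 + 137 + 12.3 + 18.7 + 134.5 + 134.5 + 5.7 = 459.2 m².
Absorption A = 16.5×0.01 + 137×0.05 + 12.3×0.27 + 18.7×0.05 + 134.5×0.03 + 134.5×0.08 + 5.7×0.03 = 26.237 sabins.
Mean coefficient ᾱ = A/S = 0.0571.
−S·ln(1−ᾱ) = −459.2 × ln(1 − 0.0571) = 26.999.
V = 11.7 × 11.5 × 4.1 = 551.655 m³.
T = 0.161·V/[−S·ln(1−ᾱ)] = 0.161·551.655/26.999 = 3.29 s.

3.29 seconds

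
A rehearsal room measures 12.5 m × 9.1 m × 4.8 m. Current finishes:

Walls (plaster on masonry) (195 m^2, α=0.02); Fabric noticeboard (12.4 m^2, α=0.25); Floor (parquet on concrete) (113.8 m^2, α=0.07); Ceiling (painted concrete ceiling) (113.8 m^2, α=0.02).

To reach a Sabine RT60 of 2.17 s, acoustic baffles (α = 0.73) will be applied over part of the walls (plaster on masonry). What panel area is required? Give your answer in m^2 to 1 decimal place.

32.8

A₁ = Σ Sᵢαᵢ = 195×0.02 + 12.4×0.25 + 113.8×0.07 + 113.8×0.02 = 17.242 sabins.
Required A₂ = 0.161·546/2.17 = 40.510 sabins.
ΔA needed = 40.510 − 17.242 = 23.268 sabins.
Net gain per m^2: Δα = 0.73 − 0.02 = 0.71.
Panel area = 23.268 / 0.71 = 32.8 m^2.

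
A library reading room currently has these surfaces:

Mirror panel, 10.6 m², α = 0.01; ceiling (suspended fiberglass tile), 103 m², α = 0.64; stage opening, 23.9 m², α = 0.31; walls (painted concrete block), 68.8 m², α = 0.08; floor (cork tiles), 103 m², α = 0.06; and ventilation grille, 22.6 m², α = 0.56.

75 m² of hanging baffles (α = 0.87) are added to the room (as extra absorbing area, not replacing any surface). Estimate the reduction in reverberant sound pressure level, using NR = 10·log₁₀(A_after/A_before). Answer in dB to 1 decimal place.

2.2 dB

A_before = Σ Sᵢαᵢ = 10.6×0.01 + 103×0.64 + 23.9×0.31 + 68.8×0.08 + 103×0.06 + 22.6×0.56 = 97.775 sabins.
Added absorption = 75 × 0.87 = 65.250 sabins.
A_after = 97.775 + 65.250 = 163.025 sabins.
NR = 10·log₁₀(163.025/97.775) = 2.2 dB.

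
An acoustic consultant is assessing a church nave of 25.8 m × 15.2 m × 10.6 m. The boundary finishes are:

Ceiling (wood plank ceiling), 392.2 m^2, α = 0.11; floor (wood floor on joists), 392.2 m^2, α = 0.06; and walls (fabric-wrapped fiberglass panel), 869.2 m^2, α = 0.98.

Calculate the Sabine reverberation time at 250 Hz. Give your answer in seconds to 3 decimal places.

A = Σ Sᵢαᵢ = 392.2×0.11 + 392.2×0.06 + 869.2×0.98 = 918.490 sabins.
V = 25.8·15.2·10.6 = 4156.896 m³.
T = 0.161 V/A = 0.161·4156.896/918.490 = 0.729 s.

0.729 s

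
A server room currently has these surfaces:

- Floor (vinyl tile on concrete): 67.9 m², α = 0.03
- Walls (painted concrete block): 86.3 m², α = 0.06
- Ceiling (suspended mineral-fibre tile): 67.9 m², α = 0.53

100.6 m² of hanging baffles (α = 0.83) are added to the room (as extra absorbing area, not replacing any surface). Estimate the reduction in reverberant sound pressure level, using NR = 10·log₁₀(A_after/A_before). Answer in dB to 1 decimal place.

Equivalent absorption area: A_before = 67.9·0.03 + 86.3·0.06 + 67.9·0.53 = 43.202 m².
Treatment contributes 100.6·0.83 = 83.498 sabins.
A_after = 43.202 + 83.498 = 126.700 sabins.
Reduction = 10 log₁₀(A_after/A_before) = 10 log₁₀(2.9327) = 4.7 dB.

4.7 dB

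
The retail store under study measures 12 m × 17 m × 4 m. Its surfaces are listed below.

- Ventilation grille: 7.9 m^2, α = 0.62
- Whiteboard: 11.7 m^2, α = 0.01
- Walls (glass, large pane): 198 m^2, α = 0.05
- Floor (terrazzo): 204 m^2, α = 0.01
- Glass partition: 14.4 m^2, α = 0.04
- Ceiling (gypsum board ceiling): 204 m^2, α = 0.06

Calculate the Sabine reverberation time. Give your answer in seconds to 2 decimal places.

Equivalent absorption area: A = 7.9*0.62 + 11.7*0.01 + 198*0.05 + 204*0.01 + 14.4*0.04 + 204*0.06 = 29.771 m^2.
Volume V = 12 × 17 × 4 = 816 m³.
RT60 = 0.161 · V / A = 0.161 × 816 / 29.771 = 4.41 s.

4.41 s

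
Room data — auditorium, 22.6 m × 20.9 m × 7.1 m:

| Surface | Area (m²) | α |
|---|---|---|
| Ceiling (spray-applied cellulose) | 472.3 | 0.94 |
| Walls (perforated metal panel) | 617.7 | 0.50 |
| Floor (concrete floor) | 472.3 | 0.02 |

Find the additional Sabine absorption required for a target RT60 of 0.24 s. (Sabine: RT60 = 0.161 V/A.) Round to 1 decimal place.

Total absorption A₁ = 472.3×0.94 + 617.7×0.50 + 472.3×0.02
  = 443.962 + 308.850 + 9.446 = 762.258 m² sabins.
Target A₂ = 0.161·3353.614/0.24 = 2249.716 sabins (V = 3353.614 m³).
ΔA = A₂ − A₁ = 2249.716 − 762.258 = 1487.5 sabins.

1487.5 sabins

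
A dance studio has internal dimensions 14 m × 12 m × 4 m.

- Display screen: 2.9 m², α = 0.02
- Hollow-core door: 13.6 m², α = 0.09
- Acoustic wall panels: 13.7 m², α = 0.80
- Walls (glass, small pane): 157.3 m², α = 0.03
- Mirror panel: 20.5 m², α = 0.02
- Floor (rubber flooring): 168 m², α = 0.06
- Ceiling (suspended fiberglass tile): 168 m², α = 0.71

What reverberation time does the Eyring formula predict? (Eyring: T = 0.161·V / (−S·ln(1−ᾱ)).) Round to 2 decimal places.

Total surface area S = 2.9 + 13.6 + 13.7 + 157.3 + 20.5 + 168 + 168 = 544.0 m².
Σ(Sᵢαᵢ) = 2.9·0.02 + 13.6·0.09 + 13.7·0.80 + 157.3·0.03 + 20.5·0.02 + 168·0.06 + 168·0.71 = 146.731.
ᾱ = 146.731 / 544.0 = 0.2697.
−S·ln(1−ᾱ) = −544.0 × ln(1 − 0.2697) = 170.979.
V = 14 × 12 × 4 = 672 m³.
T = 0.161·V/[−S·ln(1−ᾱ)] = 0.161·672/170.979 = 0.63 s.

0.63 sec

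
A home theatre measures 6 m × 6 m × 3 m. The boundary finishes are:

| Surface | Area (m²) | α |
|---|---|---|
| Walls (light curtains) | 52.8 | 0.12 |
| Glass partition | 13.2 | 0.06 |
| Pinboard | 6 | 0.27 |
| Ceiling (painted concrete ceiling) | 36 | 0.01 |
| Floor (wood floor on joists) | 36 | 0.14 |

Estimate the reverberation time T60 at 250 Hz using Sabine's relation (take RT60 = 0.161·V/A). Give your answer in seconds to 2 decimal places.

Total absorption A = 52.8×0.12 + 13.2×0.06 + 6×0.27 + 36×0.01 + 36×0.14
  = 6.336 + 0.792 + 1.620 + 0.360 + 5.040 = 14.148 m² sabins.
V = 6·6·3 = 108 m³.
T = 0.161 V/A = 0.161·108/14.148 = 1.23 s.

1.23 sec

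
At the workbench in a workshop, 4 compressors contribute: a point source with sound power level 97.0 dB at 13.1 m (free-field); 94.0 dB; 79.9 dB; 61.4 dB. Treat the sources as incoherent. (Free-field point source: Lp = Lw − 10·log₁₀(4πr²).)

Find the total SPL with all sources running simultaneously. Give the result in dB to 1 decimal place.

Source at 13.1 m: Lp = 97.0 − 10·log₁₀(4π·13.1²) = 97.0 − 10·log₁₀(2156.515) = 63.7 dB.
Sum in the linear (power) domain: Σ 10^(Lᵢ/10) = 10^(63.7/10) + 10^(94.0/10) + 10^(79.9/10) + 10^(61.4/10) = 2.613e+09.
Combined level = 10 log₁₀(2.613e+09) = 94.2 dB.

94.2 dB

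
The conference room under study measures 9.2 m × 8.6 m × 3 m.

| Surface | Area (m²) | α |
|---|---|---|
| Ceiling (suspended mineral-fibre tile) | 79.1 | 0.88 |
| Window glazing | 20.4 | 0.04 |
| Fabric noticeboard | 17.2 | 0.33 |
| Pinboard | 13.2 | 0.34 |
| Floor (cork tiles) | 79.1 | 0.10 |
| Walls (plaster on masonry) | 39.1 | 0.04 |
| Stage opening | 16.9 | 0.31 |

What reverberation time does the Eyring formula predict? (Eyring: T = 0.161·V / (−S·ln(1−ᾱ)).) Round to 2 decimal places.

S = Σ Sᵢ = 265.0 m².
Σ(Sᵢαᵢ) = 79.1·0.88 + 20.4·0.04 + 17.2·0.33 + 13.2·0.34 + 79.1·0.10 + 39.1·0.04 + 16.9·0.31 = 95.301.
ᾱ = 95.301 / 265.0 = 0.3596.
−S·ln(1−ᾱ) = −265.0 × ln(1 − 0.3596) = 118.101.
V = 9.2 × 8.6 × 3 = 237.36 m³.
RT60 = 0.161 × 237.36 / 118.101 = 0.32 s.

0.32 sec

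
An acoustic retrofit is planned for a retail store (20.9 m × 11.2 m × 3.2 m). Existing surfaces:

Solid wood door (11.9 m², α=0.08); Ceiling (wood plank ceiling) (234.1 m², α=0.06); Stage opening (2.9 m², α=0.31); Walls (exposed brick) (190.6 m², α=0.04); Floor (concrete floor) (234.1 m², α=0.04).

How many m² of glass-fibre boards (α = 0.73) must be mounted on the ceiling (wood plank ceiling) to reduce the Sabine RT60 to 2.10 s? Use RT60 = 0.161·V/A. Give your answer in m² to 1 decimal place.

A₁ = Σ Sᵢαᵢ = 11.9*0.08 + 234.1*0.06 + 2.9*0.31 + 190.6*0.04 + 234.1*0.04 = 32.885 sabins.
V = 749.056 m³. Target absorption A₂ = 0.161 × 749.056 / 2.10 = 57.428 sabins.
ΔA needed = 57.428 − 32.885 = 24.543 sabins.
Net gain per m²: Δα = 0.73 − 0.06 = 0.67.
Area = ΔA/Δα = 24.543/0.67 = 36.6 m².

36.6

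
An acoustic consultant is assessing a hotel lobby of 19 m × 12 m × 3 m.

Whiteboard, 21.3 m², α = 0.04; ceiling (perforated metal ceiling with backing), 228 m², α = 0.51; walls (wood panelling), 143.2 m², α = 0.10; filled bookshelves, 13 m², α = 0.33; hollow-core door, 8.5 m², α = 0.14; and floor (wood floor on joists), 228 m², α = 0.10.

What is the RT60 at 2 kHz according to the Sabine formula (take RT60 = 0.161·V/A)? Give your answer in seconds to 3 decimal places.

Total absorption A = 21.3×0.04 + 228×0.51 + 143.2×0.10 + 13×0.33 + 8.5×0.14 + 228×0.10
  = 0.852 + 116.280 + 14.320 + 4.290 + 1.190 + 22.800 = 159.732 m² sabins.
Volume V = 19 × 12 × 3 = 684 m³.
T = 0.161 V/A = 0.161·684/159.732 = 0.689 s.

0.689 s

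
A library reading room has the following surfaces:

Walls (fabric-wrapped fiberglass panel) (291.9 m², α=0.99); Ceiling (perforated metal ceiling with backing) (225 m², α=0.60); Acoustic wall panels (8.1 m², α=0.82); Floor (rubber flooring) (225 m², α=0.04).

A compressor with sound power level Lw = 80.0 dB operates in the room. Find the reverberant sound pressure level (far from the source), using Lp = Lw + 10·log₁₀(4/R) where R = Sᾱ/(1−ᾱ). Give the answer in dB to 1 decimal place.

55.8 dB

A = 439.623 sabins; S = 750.0 m².
ᾱ = 439.623/750.0 = 0.5862; R = Sᾱ/(1−ᾱ) = 439.623/(1−0.5862) = 1062.405 m².
Lp = Lw + 10 log₁₀(4/R) = 80.0 -24.24 = 55.8 dB.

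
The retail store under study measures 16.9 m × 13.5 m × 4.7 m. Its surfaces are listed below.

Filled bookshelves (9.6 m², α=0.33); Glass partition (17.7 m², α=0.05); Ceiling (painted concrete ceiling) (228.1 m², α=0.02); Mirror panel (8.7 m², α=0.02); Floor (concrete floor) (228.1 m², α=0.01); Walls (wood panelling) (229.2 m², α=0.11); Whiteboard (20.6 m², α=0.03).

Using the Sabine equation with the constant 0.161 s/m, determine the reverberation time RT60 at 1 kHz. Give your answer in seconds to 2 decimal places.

Summing Sᵢαᵢ: 3.168 + 0.885 + 4.562 + 0.174 + 2.281 + 25.212 + 0.618 → A = 36.900 sabins.
V = 16.9·13.5·4.7 = 1072.305 m³.
Sabine: RT60 = 0.161 × 1072.305 / 36.900 = 4.68 s.

4.68 seconds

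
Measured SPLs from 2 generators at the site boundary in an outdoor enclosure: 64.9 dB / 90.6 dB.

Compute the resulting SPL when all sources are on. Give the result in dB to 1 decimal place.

Sum in the linear (power) domain: Σ 10^(Lᵢ/10) = 10^(64.9/10) + 10^(90.6/10) = 1.151e+09.
Combined level = 10 log₁₀(1.151e+09) = 90.6 dB.

90.6 dB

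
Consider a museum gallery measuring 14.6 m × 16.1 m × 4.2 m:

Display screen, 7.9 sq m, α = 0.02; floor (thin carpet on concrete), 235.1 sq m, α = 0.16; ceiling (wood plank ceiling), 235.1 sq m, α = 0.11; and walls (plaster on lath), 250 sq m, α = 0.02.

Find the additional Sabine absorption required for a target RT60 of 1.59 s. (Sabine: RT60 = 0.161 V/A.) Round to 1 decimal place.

31.3 sabins

Equivalent absorption area: A₁ = 7.9·0.02 + 235.1·0.16 + 235.1·0.11 + 250·0.02 = 68.635 sq m.
V = 987.252 m³. Required absorption A₂ = 0.161 × 987.252 / 1.59 = 99.967 sabins.
Additional absorption ΔA = 99.967 − 68.635 = 31.3 sabins.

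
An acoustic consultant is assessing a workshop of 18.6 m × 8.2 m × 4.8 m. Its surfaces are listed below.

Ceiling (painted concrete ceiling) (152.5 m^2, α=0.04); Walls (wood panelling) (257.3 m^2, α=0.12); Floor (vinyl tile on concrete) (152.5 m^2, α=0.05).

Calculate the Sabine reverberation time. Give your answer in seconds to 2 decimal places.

A = Σ Sᵢαᵢ = 152.5·0.04 + 257.3·0.12 + 152.5·0.05 = 44.601 sabins.
V = 18.6·8.2·4.8 = 732.096 m³.
RT60 = 0.161 · V / A = 0.161 × 732.096 / 44.601 = 2.64 s.

2.64 s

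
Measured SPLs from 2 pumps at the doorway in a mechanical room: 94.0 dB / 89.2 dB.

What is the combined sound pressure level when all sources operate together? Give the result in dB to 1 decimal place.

Converting to relative power and adding: 10^(94.0/10) + 10^(89.2/10) = 3.344e+09.
L_total = 10·log₁₀(3.344e+09) = 95.2 dB.

95.2 dB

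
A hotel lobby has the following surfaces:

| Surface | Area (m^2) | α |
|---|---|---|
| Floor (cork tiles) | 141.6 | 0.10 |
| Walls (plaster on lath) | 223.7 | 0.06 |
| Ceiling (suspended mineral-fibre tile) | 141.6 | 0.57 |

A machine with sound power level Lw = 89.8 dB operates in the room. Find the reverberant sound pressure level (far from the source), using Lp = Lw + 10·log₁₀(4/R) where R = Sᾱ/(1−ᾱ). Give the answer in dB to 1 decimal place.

A = 108.294 sabins; S = 506.9 m^2.
ᾱ = 108.294/506.9 = 0.2136; R = Sᾱ/(1−ᾱ) = 108.294/(1−0.2136) = 137.709 m^2.
Lp = 89.8 + 10·log₁₀(4/137.709) = 89.8 + (-15.37) = 74.4 dB.

74.4 dB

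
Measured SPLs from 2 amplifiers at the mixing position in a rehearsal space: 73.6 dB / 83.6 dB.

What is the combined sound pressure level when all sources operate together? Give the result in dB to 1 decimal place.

84.0 dB

Converting to relative power and adding: 10^(73.6/10) + 10^(83.6/10) = 2.52e+08.
Back to dB: 10·log₁₀ Σ = 84.0 dB.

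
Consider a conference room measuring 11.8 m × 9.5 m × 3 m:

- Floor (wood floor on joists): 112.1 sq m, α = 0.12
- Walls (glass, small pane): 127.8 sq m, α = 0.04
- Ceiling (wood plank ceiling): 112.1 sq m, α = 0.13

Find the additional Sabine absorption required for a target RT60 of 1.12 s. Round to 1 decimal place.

A₁ = Σ Sᵢαᵢ = 112.1*0.12 + 127.8*0.04 + 112.1*0.13 = 33.137 sabins.
V = 336.3 m³. Required absorption A₂ = 0.161 × 336.3 / 1.12 = 48.343 sabins.
Shortfall: 48.343 − 33.137 = 15.2 sabins.

15.2 sabins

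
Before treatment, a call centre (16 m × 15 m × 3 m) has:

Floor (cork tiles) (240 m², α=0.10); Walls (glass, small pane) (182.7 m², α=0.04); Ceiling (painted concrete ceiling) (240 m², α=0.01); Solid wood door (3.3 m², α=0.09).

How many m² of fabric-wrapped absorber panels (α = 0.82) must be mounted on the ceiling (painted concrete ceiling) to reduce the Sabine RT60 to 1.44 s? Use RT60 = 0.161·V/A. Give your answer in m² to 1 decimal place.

Total absorption A₁ = 240×0.10 + 182.7×0.04 + 240×0.01 + 3.3×0.09
  = 24.000 + 7.308 + 2.400 + 0.297 = 34.005 m² sabins.
V = 720 m³. Target absorption A₂ = 0.161 × 720 / 1.44 = 80.500 sabins.
Absorption to add: 80.500 − 34.005 = 46.495 sabins.
Net gain per m²: Δα = 0.82 − 0.01 = 0.81.
Panel area = 46.495 / 0.81 = 57.4 m².

57.4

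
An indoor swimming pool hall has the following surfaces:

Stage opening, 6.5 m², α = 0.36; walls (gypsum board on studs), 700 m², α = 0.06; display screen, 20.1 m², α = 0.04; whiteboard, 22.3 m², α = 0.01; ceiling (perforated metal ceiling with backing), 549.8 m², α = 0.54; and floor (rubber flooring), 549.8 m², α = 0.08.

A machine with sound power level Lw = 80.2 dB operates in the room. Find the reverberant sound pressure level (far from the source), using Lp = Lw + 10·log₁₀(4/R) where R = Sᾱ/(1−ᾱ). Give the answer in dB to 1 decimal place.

59.3 dB

A = 386.243 sabins; S = 1848.5 m².
ᾱ = 386.243/1848.5 = 0.2089; R = Sᾱ/(1−ᾱ) = 386.243/(1−0.2089) = 488.235 m².
Lp = Lw + 10 log₁₀(4/R) = 80.2 -20.87 = 59.3 dB.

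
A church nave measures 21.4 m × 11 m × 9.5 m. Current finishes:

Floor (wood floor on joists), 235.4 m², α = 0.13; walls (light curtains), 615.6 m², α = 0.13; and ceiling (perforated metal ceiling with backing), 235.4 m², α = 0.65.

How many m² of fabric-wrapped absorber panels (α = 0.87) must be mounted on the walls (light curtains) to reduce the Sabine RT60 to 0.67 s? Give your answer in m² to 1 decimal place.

369.9

Total absorption A₁ = 235.4·0.13 + 615.6·0.13 + 235.4·0.65
  = 30.602 + 80.028 + 153.010 = 263.640 m² sabins.
V = 2236.3 m³. Target absorption A₂ = 0.161 × 2236.3 / 0.67 = 537.380 sabins.
ΔA needed = 537.380 − 263.640 = 273.740 sabins.
Each m² of panel replacing the walls (light curtains) adds (0.87 − 0.13) = 0.74 sabins.
Area = ΔA/Δα = 273.740/0.74 = 369.9 m².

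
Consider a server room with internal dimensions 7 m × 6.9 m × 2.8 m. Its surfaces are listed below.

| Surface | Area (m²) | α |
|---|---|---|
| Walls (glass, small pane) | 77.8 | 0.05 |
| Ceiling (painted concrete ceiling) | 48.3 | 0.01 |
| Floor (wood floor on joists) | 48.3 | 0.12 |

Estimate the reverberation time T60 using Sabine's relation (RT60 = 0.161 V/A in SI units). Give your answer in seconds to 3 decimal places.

2.141 sec

Equivalent absorption area: A = 77.8*0.05 + 48.3*0.01 + 48.3*0.12 = 10.169 m².
Room volume: 135.24 m³.
RT60 = 0.161 · V / A = 0.161 × 135.24 / 10.169 = 2.141 s.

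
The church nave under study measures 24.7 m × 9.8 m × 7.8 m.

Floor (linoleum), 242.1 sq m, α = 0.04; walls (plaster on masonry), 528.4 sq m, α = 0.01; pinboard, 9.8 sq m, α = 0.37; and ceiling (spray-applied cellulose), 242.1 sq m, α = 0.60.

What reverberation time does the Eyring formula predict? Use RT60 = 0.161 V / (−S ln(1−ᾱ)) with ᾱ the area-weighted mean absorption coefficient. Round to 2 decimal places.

S = Σ Sᵢ = 1022.4 sq m.
Σ(Sᵢαᵢ) = 242.1×0.04 + 528.4×0.01 + 9.8×0.37 + 242.1×0.60 = 163.854.
Mean coefficient ᾱ = A/S = 0.1603.
Eyring denominator: −S ln(1−ᾱ) = 178.624.
V = 24.7 × 9.8 × 7.8 = 1888.068 m³.
RT60 = 0.161 × 1888.068 / 178.624 = 1.70 s.

1.70 seconds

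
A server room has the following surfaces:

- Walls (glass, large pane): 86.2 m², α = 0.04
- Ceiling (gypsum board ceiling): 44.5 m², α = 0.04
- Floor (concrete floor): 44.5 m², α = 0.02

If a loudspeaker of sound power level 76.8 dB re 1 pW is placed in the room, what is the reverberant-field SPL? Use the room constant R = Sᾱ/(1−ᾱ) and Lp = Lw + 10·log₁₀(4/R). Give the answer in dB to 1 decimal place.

74.8 dB

Σ(Sᵢαᵢ) = 86.2×0.04 + 44.5×0.04 + 44.5×0.02 = 6.118; total area S = 175.2 m².
ᾱ = 6.118/175.2 = 0.0349; R = Sᾱ/(1−ᾱ) = 6.118/(1−0.0349) = 6.339 m².
Lp = 76.8 + 10·log₁₀(4/6.339) = 76.8 + (-2.00) = 74.8 dB.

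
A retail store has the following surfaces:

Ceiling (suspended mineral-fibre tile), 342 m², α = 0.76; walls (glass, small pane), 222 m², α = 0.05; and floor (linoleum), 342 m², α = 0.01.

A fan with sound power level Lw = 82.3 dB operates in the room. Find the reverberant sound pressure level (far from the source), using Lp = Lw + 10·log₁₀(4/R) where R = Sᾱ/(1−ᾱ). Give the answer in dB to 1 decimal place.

62.4 dB

A = 274.440 sabins; S = 906.0 m².
ᾱ = 0.3029, so room constant R = A/(1−ᾱ) = 393.688 m².
Lp = 82.3 + 10·log₁₀(4/393.688) = 82.3 + (-19.93) = 62.4 dB.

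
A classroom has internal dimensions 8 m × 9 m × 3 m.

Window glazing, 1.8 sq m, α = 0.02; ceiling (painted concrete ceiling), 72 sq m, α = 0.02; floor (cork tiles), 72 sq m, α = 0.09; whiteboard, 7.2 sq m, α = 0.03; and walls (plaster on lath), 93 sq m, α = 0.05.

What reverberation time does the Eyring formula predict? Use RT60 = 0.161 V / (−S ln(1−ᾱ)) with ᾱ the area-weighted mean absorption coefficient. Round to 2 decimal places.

S = Σ Sᵢ = 246.0 sq m.
Absorption A = 1.8×0.02 + 72×0.02 + 72×0.09 + 7.2×0.03 + 93×0.05 = 12.822 sabins.
ᾱ = 12.822 / 246.0 = 0.0521.
−S·ln(1−ᾱ) = −246.0 × ln(1 − 0.0521) = 13.163.
V = 8 × 9 × 3 = 216 m³.
T = 0.161·V/[−S·ln(1−ᾱ)] = 0.161·216/13.163 = 2.64 s.

2.64 seconds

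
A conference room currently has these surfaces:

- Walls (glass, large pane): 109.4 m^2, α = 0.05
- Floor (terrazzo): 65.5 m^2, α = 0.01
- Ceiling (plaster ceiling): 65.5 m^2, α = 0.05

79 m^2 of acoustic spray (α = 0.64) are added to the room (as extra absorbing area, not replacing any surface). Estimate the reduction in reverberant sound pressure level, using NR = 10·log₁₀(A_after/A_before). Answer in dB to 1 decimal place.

8.0 dB

Summing Sᵢαᵢ: 5.470 + 0.655 + 3.275 → A_before = 9.400 sabins.
Treatment contributes 79·0.64 = 50.560 sabins.
A_after = 9.400 + 50.560 = 59.960 sabins.
Reduction = 10 log₁₀(A_after/A_before) = 10 log₁₀(6.3787) = 8.0 dB.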